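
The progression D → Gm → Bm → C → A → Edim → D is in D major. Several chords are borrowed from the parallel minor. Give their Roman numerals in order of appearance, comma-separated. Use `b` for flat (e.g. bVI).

iv, bVII, ii°

The diatonic triads in D major are D, Em, F#m, G, A, Bm, C#dim. Of the given chords, D, Bm and A are diatonic. Gm (G–Bb–D) is not: scale degree 4 in D major carries G (IV). In D minor the chord on that degree is Gm, so here it functions as iv, borrowed from the parallel minor. C (C–E–G) is not: scale degree 7 in D major carries C#dim (vii°). In D minor the chord on that degree is C, so here it functions as bVII, borrowed from the parallel minor. But Edim (E–G–Bb) is foreign: the diatonic ii on degree 2 is Em, whereas Edim comes from D minor. It is labeled ii°.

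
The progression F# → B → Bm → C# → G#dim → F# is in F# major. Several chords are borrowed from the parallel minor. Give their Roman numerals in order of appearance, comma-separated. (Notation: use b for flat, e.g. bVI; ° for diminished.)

iv, ii°

F# major has the diatonic set F#, G#m, A#m, B, C#, D#m, E#dim. F#, B and C# are all diatonic. Bm (B–D–F#) is not: scale degree 4 in F# major carries B (IV). In F# minor the chord on that degree is Bm, so here it functions as iv, borrowed from the parallel minor. G#dim (G#–B–D) doesn't fit — on degree 2 F# major would have G#m (ii). G#dim is the degree-2 chord of F# minor, so it is the borrowed ii°.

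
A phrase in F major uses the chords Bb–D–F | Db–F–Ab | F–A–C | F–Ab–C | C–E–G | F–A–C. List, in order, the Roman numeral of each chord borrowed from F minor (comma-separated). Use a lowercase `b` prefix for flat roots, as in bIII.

In F major the diatonic chords are F, Gm, Am, Bb, C, Dm, Edim. Bb–D–F = Bb, F–A–C = F and C–E–G = C are all diatonic. Db–F–Ab is not: scale degree 6 in F major carries Dm (vi). In F minor the chord on that degree is Db, so here it functions as bVI, borrowed from the parallel minor. F–Ab–C doesn't fit — on degree 1 F major would have F (I). Fm is the degree-1 chord of F minor, so it is the borrowed i.

bVI, i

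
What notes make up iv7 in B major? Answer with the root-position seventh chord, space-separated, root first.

E G B D

iv7 is built on scale degree 4, which is E in both B major and its parallel. Building the minor-seventh chord from the parallel minor on E: E–G–B–D.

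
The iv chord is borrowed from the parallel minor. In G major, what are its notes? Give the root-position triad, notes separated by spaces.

C Eb G

The root, C, is scale degree 4 — the same note in G major and G minor; only the chord quality changes. Stacking thirds in G minor on C gives C–Eb–G.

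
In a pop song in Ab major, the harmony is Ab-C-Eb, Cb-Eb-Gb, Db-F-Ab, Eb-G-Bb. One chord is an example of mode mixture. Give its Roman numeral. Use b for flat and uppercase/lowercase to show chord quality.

bIII

The diatonic triads in Ab major are Ab, Bbm, Cm, Db, Eb, Fm, Gdim. Ab–C–Eb = Ab, Db–F–Ab = Db and Eb–G–Bb = Eb are all diatonic. Cb–Eb–Gb is not: scale degree 3 in Ab major carries Cm (iii). In Ab minor the chord on that degree is Cb, so here it functions as bIII, borrowed from the parallel minor.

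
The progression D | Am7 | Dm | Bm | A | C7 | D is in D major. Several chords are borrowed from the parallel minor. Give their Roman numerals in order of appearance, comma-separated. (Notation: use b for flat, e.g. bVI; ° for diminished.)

In D major the diatonic chords are D, Em, F#m, G, A, Bm, C#dim. Of the given chords, D, Bm and A are diatonic. Am7 (A–C–E–G) is not: scale degree 5 in D major carries A (V). In D minor the chord on that degree is Am7, so here it functions as v7, borrowed from the parallel minor. Dm (D–F–A) is not: scale degree 1 in D major carries D (I). In D minor the chord on that degree is Dm, so here it functions as i, borrowed from the parallel minor. But C7 (C–E–G–Bb) is foreign: the diatonic vii° on degree 7 is C#dim, whereas C7 comes from D minor. It is labeled bVII7.

v7, i, bVII7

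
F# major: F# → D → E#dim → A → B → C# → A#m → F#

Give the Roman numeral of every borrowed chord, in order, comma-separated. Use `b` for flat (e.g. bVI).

In F# major the diatonic chords are F#, G#m, A#m, B, C#, D#m, E#dim. F#, E#dim, B, C# and A#m are all diatonic. D (D–F#–A) is not: scale degree 6 in F# major carries D#m (vi). In F# minor the chord on that degree is D, so here it functions as bVI, borrowed from the parallel minor. A (A–C#–E) doesn't fit — on degree 3 F# major would have A#m (iii). A is the degree-3 chord of F# minor, so it is the borrowed bIII.

bVI, bIII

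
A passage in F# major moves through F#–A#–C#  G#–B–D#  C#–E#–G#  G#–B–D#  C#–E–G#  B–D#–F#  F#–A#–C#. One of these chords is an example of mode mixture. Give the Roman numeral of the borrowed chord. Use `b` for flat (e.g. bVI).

v

F# major has the diatonic set F#, G#m, A#m, B, C#, D#m, E#dim. F#–A#–C# = F#, G#–B–D# = G#m, C#–E#–G# = C# and B–D#–F# = B are all diatonic. C#–E–G# is not: scale degree 5 in F# major carries C# (V). In F# minor the chord on that degree is C#m, so here it functions as v, borrowed from the parallel minor.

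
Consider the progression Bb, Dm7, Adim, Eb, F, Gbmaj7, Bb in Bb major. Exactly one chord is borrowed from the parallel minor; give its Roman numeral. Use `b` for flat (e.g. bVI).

Bb major has the diatonic set Bb, Cm, Dm, Eb, F, Gm, Adim. Bb, Dm7, Adim, Eb and F are all diatonic. But Gbmaj7 (Gb–Bb–Db–F) is foreign: the diatonic vi on degree 6 is Gm, whereas Gbmaj7 comes from Bb minor. It is labeled bVImaj7.

bVImaj7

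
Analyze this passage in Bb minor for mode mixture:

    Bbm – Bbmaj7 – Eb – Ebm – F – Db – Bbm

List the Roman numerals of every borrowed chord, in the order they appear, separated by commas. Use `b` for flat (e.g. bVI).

Imaj7, IV

The diatonic triads in Bb minor (with V from harmonic minor) are Bbm, Cdim, Db, Ebm, F, Gb, Ab. Bbm, Ebm, F and Db are all diatonic. But Bbmaj7 (Bb–D–F–A) is foreign: the diatonic i on degree 1 is Bbm, whereas Bbmaj7 comes from Bb major. It is labeled Imaj7. But Eb (Eb–G–Bb) is foreign: the diatonic iv on degree 4 is Ebm, whereas Eb comes from Bb major. It is labeled IV.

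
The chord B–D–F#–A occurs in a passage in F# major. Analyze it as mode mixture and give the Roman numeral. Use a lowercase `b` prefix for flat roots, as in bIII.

iv7

B is scale degree 4 in F# major. Diatonically F# major has B (IV) on that degree; B–D–F#–A is instead the minor-seventh chord native to F# minor, so it takes the label iv7.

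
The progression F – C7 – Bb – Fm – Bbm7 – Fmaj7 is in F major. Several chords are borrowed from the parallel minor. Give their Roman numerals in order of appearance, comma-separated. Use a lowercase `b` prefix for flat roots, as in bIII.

In F major the diatonic chords are F, Gm, Am, Bb, C, Dm, Edim. Of the given chords, F, C7, Bb and Fmaj7 are diatonic. Fm (F–Ab–C) doesn't fit — on degree 1 F major would have F (I). Fm is the degree-1 chord of F minor, so it is the borrowed i. Bbm7 (Bb–Db–F–Ab) doesn't fit — on degree 4 F major would have Bb (IV). Bbm7 is the degree-4 chord of F minor, so it is the borrowed iv7.

i, iv7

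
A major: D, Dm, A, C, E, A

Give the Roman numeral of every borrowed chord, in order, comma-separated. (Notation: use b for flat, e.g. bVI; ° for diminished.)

iv, bIII

In A major the diatonic chords are A, Bm, C#m, D, E, F#m, G#dim. D, A and E all belong to that set. Dm (D–F–A) doesn't fit — on degree 4 A major would have D (IV). Dm is the degree-4 chord of A minor, so it is the borrowed iv. But C (C–E–G) is foreign: the diatonic iii on degree 3 is C#m, whereas C comes from A minor. It is labeled bIII.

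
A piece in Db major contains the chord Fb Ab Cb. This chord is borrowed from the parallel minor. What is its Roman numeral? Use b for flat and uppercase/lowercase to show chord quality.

bIII

In Db major scale degree 3 is F; Fb is its lowered form, from Db minor. Fb–Ab–Cb is a major chord — the form found in Db minor, not the diatonic iii (Fm). Borrowed into Db major it is written bIII.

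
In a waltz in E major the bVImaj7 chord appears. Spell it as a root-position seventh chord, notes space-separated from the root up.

C E G B

The root of bVImaj7 is the lowered 6th degree: C# becomes C. In E minor the chord on C is C–E–G–B.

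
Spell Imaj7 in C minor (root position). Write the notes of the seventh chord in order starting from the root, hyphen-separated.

C-E-G-B

Imaj7 is built on scale degree 1, which is C in both C minor and its parallel. Building the major-seventh chord from the parallel major on C: C–E–G–B.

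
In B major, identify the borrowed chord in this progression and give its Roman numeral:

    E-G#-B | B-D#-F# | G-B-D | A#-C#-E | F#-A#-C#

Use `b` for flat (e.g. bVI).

The diatonic triads in B major are B, C#m, D#m, E, F#, G#m, A#dim. E–G#–B = E, B–D#–F# = B, A#–C#–E = A#dim and F#–A#–C# = F# are all diatonic. G–B–D is not: scale degree 6 in B major carries G#m (vi). In B minor the chord on that degree is G, so here it functions as bVI, borrowed from the parallel minor.

bVI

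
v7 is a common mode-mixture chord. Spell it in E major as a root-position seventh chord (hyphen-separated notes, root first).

v7 is built on scale degree 5, which is B in both E major and its parallel. In E minor the chord on B is B–D–F#–A.

B-D-F#-A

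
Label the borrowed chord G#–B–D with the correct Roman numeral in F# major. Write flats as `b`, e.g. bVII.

G# is scale degree 2 in F# major. G#–B–D is a diminished chord — the form found in F# minor, not the diatonic ii (G#m). Borrowed into F# major it is written ii°.

ii°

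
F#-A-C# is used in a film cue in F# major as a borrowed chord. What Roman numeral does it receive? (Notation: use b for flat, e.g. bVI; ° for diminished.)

The root F# is the diatonic 1st degree of F# major; the borrowing shows in the chord quality. The diatonic chord on degree 1 would be F# (I), but F#–A–C# is the minor chord from F# minor. As a borrowed chord it is labeled i.

i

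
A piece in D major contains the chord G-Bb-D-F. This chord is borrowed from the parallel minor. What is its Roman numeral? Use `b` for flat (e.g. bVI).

G is scale degree 4 in D major. G–Bb–D–F is a minor-seventh chord — the form found in D minor, not the diatonic IV (G). Borrowed into D major it is written iv7.

iv7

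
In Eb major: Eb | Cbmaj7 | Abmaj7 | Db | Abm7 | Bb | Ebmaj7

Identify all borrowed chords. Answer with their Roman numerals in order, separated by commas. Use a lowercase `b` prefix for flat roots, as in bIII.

bVImaj7, bVII, iv7

Eb major has the diatonic set Eb, Fm, Gm, Ab, Bb, Cm, Ddim. Eb, Abmaj7, Bb and Ebmaj7 are all diatonic. Cbmaj7 (Cb–Eb–Gb–Bb) doesn't fit — on degree 6 Eb major would have Cm (vi). Cbmaj7 is the degree-6 chord of Eb minor, so it is the borrowed bVImaj7. Db (Db–F–Ab) doesn't fit — on degree 7 Eb major would have Ddim (vii°). Db is the degree-7 chord of Eb minor, so it is the borrowed bVII. But Abm7 (Ab–Cb–Eb–Gb) is foreign: the diatonic IV on degree 4 is Ab, whereas Abm7 comes from Eb minor. It is labeled iv7.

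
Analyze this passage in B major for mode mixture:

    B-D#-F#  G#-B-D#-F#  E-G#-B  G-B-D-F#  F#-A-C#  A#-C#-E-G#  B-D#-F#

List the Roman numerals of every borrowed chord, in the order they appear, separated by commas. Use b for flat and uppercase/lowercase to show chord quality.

bVImaj7, v

B major has the diatonic set B, C#m, D#m, E, F#, G#m, A#dim. B–D#–F# = B, G#–B–D#–F# = G#m7, E–G#–B = E and A#–C#–E–G# = A#m7b5 are all diatonic. G–B–D–F# is not: scale degree 6 in B major carries G#m (vi). In B minor the chord on that degree is Gmaj7, so here it functions as bVImaj7, borrowed from the parallel minor. But F#–A–C# is foreign: the diatonic V on degree 5 is F#, whereas F#m comes from B minor. It is labeled v.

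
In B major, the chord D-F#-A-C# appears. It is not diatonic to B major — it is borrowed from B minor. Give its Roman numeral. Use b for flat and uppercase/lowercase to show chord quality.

In B major scale degree 3 is D#; D is its lowered form, from B minor. The diatonic chord on degree 3 would be D#m (iii), but D–F#–A–C# is the major-seventh chord from B minor. As a borrowed chord it is labeled bIIImaj7.

bIIImaj7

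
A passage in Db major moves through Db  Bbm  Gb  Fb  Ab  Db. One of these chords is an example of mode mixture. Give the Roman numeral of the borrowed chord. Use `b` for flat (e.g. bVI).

bIII

In Db major the diatonic chords are Db, Ebm, Fm, Gb, Ab, Bbm, Cdim. Db, Bbm, Gb and Ab all belong to that set. Fb (Fb–Ab–Cb) is not: scale degree 3 in Db major carries Fm (iii). In Db minor the chord on that degree is Fb, so here it functions as bIII, borrowed from the parallel minor.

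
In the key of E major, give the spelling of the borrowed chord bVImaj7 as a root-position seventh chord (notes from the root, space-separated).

C E G B

bVImaj7 is built on the lowered scale degree 6. In E major degree 6 is C#; lowered it becomes C. Building the major-seventh chord from the parallel minor on C: C–E–G–B.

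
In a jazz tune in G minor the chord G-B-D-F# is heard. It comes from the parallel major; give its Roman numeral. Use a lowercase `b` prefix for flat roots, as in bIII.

The root G is the diatonic 1st degree of G minor; the borrowing shows in the chord quality. The diatonic chord on degree 1 would be Gm (i), but G–B–D–F# is the major-seventh chord from G major. As a borrowed chord it is labeled Imaj7.

Imaj7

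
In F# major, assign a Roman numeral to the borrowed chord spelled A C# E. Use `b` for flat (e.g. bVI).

bIII

A is the lowered form of scale degree 3 in F# major (the diatonic degree 3 is A#). A–C#–E is a major chord — the form found in F# minor, not the diatonic iii (A#m). Borrowed into F# major it is written bIII.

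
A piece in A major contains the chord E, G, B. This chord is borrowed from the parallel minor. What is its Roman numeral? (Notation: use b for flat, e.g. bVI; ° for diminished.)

v

E is scale degree 5 in A major. The diatonic chord on degree 5 would be E (V), but E–G–B is the minor chord from A minor. As a borrowed chord it is labeled v.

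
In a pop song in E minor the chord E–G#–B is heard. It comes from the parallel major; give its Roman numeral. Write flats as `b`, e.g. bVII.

The root E is the diatonic 1st degree of E minor; the borrowing shows in the chord quality. The diatonic chord on degree 1 would be Em (i), but E–G#–B is the major chord from E major. As a borrowed chord it is labeled I.

I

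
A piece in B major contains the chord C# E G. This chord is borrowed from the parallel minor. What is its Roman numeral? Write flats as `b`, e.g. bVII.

ii°

C# is scale degree 2 in B major. C#–E–G is a diminished chord — the form found in B minor, not the diatonic ii (C#m). Borrowed into B major it is written ii°.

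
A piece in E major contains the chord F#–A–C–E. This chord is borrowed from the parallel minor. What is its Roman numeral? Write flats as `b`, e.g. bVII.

iiø7

F# is scale degree 2 in E major. F#–A–C–E is a half-diminished-seventh chord — the form found in E minor, not the diatonic ii (F#m). Borrowed into E major it is written iiø7.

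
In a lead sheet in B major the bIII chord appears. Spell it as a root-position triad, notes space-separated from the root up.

bIII is built on the lowered scale degree 3. In B major degree 3 is D#; lowered it becomes D. Stacking thirds in B minor on D gives D–F#–A.

D F# A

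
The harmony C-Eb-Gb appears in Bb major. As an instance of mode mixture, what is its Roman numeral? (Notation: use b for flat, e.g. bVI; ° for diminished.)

The root C is the diatonic 2nd degree of Bb major; the borrowing shows in the chord quality. The diatonic chord on degree 2 would be Cm (ii), but C–Eb–Gb is the diminished chord from Bb minor. As a borrowed chord it is labeled ii°.

ii°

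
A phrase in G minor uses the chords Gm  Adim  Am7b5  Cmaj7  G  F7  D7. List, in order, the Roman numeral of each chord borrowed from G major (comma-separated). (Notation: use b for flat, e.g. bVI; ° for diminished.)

IVmaj7, I

G minor has the diatonic set Gm, Adim, Bb, Cm, D, Eb, F (with V from harmonic minor). Of the given chords, Gm, Adim, Am7b5, F7 and D7 are diatonic. But Cmaj7 (C–E–G–B) is foreign: the diatonic iv on degree 4 is Cm, whereas Cmaj7 comes from G major. It is labeled IVmaj7. G (G–B–D) is not: scale degree 1 in G minor carries Gm (i). In G major the chord on that degree is G, so here it functions as I, borrowed from the parallel major.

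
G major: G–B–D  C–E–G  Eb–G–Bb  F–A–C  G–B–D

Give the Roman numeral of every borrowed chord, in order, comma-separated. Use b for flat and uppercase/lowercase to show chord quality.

bVI, bVII

The diatonic triads in G major are G, Am, Bm, C, D, Em, F#dim. G–B–D = G and C–E–G = C both belong to that set. Eb–G–Bb is not: scale degree 6 in G major carries Em (vi). In G minor the chord on that degree is Eb, so here it functions as bVI, borrowed from the parallel minor. F–A–C doesn't fit — on degree 7 G major would have F#dim (vii°). F is the degree-7 chord of G minor, so it is the borrowed bVII.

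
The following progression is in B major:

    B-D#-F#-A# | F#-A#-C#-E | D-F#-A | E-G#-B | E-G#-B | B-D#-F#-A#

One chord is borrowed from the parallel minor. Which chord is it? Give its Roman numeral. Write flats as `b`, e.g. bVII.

The diatonic triads in B major are B, C#m, D#m, E, F#, G#m, A#dim. Of the given chords, B–D#–F#–A# = Bmaj7, F#–A#–C#–E = F#7 and E–G#–B = E are diatonic. But D–F#–A is foreign: the diatonic iii on degree 3 is D#m, whereas D comes from B minor. It is labeled bIII.

bIII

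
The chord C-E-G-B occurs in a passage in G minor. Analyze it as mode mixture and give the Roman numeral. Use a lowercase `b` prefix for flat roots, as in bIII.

IVmaj7

The root C is the diatonic 4th degree of G minor; the borrowing shows in the chord quality. The diatonic chord on degree 4 would be Cm (iv), but C–E–G–B is the major-seventh chord from G major. As a borrowed chord it is labeled IVmaj7.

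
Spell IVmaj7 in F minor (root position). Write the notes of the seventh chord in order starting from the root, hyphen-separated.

Bb-D-F-A

IVmaj7 is built on scale degree 4, which is Bb in both F minor and its parallel. In F major the chord on Bb is Bb–D–F–A.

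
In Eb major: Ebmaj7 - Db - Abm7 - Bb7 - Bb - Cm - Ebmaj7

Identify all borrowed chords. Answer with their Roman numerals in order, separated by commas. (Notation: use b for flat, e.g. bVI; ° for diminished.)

bVII, iv7

In Eb major the diatonic chords are Eb, Fm, Gm, Ab, Bb, Cm, Ddim. Ebmaj7, Bb7, Bb and Cm are all diatonic. Db (Db–F–Ab) doesn't fit — on degree 7 Eb major would have Ddim (vii°). Db is the degree-7 chord of Eb minor, so it is the borrowed bVII. But Abm7 (Ab–Cb–Eb–Gb) is foreign: the diatonic IV on degree 4 is Ab, whereas Abm7 comes from Eb minor. It is labeled iv7.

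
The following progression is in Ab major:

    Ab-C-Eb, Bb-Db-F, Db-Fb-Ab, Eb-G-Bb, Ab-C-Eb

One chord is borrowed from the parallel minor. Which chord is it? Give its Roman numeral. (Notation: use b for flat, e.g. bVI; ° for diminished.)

iv

In Ab major the diatonic chords are Ab, Bbm, Cm, Db, Eb, Fm, Gdim. Ab–C–Eb = Ab, Bb–Db–F = Bbm and Eb–G–Bb = Eb all belong to that set. Db–Fb–Ab is not: scale degree 4 in Ab major carries Db (IV). In Ab minor the chord on that degree is Dbm, so here it functions as iv, borrowed from the parallel minor.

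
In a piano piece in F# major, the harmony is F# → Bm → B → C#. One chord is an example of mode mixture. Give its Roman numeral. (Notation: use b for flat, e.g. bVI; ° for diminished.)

iv

The diatonic triads in F# major are F#, G#m, A#m, B, C#, D#m, E#dim. F#, B and C# are all diatonic. Bm (B–D–F#) is not: scale degree 4 in F# major carries B (IV). In F# minor the chord on that degree is Bm, so here it functions as iv, borrowed from the parallel minor.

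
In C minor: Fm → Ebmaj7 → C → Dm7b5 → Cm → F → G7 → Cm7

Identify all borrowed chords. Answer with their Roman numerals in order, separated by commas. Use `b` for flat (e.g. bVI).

The diatonic triads in C minor (with V from harmonic minor) are Cm, Ddim, Eb, Fm, G, Ab, Bb. Fm, Ebmaj7, Dm7b5, Cm, G7 and Cm7 are all diatonic. C (C–E–G) is not: scale degree 1 in C minor carries Cm (i). In C major the chord on that degree is C, so here it functions as I, borrowed from the parallel major. F (F–A–C) doesn't fit — on degree 4 C minor would have Fm (iv). F is the degree-4 chord of C major, so it is the borrowed IV.

I, IV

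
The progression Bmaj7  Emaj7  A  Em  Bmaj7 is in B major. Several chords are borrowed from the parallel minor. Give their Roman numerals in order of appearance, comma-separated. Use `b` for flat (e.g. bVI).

In B major the diatonic chords are B, C#m, D#m, E, F#, G#m, A#dim. Bmaj7 and Emaj7 both belong to that set. A (A–C#–E) doesn't fit — on degree 7 B major would have A#dim (vii°). A is the degree-7 chord of B minor, so it is the borrowed bVII. Em (E–G–B) doesn't fit — on degree 4 B major would have E (IV). Em is the degree-4 chord of B minor, so it is the borrowed iv.

bVII, iv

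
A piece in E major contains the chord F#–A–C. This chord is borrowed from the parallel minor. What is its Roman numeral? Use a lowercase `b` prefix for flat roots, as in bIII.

ii°

The root F# is the diatonic 2nd degree of E major; the borrowing shows in the chord quality. The diatonic chord on degree 2 would be F#m (ii), but F#–A–C is the diminished chord from E minor. As a borrowed chord it is labeled ii°.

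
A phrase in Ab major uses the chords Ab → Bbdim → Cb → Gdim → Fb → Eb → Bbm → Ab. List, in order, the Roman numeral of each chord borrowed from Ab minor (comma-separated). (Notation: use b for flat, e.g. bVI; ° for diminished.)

Ab major has the diatonic set Ab, Bbm, Cm, Db, Eb, Fm, Gdim. Ab, Gdim, Eb and Bbm are all diatonic. Bbdim (Bb–Db–Fb) is not: scale degree 2 in Ab major carries Bbm (ii). In Ab minor the chord on that degree is Bbdim, so here it functions as ii°, borrowed from the parallel minor. But Cb (Cb–Eb–Gb) is foreign: the diatonic iii on degree 3 is Cm, whereas Cb comes from Ab minor. It is labeled bIII. Fb (Fb–Ab–Cb) doesn't fit — on degree 6 Ab major would have Fm (vi). Fb is the degree-6 chord of Ab minor, so it is the borrowed bVI.

ii°, bIII, bVI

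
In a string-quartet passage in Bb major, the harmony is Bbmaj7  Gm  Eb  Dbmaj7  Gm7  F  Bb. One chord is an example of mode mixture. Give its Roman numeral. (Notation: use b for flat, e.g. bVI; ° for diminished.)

The diatonic triads in Bb major are Bb, Cm, Dm, Eb, F, Gm, Adim. Bbmaj7, Gm, Eb, Gm7, F and Bb are all diatonic. But Dbmaj7 (Db–F–Ab–C) is foreign: the diatonic iii on degree 3 is Dm, whereas Dbmaj7 comes from Bb minor. It is labeled bIIImaj7.

bIIImaj7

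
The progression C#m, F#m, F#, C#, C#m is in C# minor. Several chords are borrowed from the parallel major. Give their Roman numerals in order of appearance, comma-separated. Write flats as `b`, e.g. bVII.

IV, I

The diatonic triads in C# minor (with V from harmonic minor) are C#m, D#dim, E, F#m, G#, A, B. Of the given chords, C#m and F#m are diatonic. F# (F#–A#–C#) is not: scale degree 4 in C# minor carries F#m (iv). In C# major the chord on that degree is F#, so here it functions as IV, borrowed from the parallel major. C# (C#–E#–G#) is not: scale degree 1 in C# minor carries C#m (i). In C# major the chord on that degree is C#, so here it functions as I, borrowed from the parallel major.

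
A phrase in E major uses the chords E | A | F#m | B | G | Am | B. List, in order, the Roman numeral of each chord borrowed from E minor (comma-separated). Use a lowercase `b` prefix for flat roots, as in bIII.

bIII, iv

In E major the diatonic chords are E, F#m, G#m, A, B, C#m, D#dim. E, A, F#m and B are all diatonic. G (G–B–D) is not: scale degree 3 in E major carries G#m (iii). In E minor the chord on that degree is G, so here it functions as bIII, borrowed from the parallel minor. Am (A–C–E) is not: scale degree 4 in E major carries A (IV). In E minor the chord on that degree is Am, so here it functions as iv, borrowed from the parallel minor.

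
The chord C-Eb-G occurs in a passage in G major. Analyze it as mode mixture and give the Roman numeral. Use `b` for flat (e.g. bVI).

iv

The root C is the diatonic 4th degree of G major; the borrowing shows in the chord quality. Diatonically G major has C (IV) on that degree; C–Eb–G is instead the minor chord native to G minor, so it takes the label iv.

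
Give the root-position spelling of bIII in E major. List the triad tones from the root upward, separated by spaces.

The root of bIII is the lowered 3rd degree: G# becomes G. Building the major chord from the parallel minor on G: G–B–D.

G B D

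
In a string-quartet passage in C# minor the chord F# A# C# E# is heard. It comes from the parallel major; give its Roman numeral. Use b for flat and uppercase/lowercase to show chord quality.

IVmaj7

The root F# is the diatonic 4th degree of C# minor; the borrowing shows in the chord quality. Diatonically C# minor has F#m (iv) on that degree; F#–A#–C#–E# is instead the major-seventh chord native to C# major, so it takes the label IVmaj7.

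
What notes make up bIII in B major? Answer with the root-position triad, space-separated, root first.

D F# A

bIII is built on the lowered scale degree 3. In B major degree 3 is D#; lowered it becomes D. Building the major chord from the parallel minor on D: D–F#–A.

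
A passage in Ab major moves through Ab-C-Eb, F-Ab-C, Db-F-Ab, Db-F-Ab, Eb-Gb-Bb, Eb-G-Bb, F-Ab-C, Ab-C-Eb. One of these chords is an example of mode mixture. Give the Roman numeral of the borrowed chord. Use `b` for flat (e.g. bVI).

In Ab major the diatonic chords are Ab, Bbm, Cm, Db, Eb, Fm, Gdim. Ab–C–Eb = Ab, F–Ab–C = Fm, Db–F–Ab = Db and Eb–G–Bb = Eb all belong to that set. But Eb–Gb–Bb is foreign: the diatonic V on degree 5 is Eb, whereas Ebm comes from Ab minor. It is labeled v.

v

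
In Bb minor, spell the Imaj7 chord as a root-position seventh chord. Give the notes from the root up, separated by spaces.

Bb D F A

Imaj7 is built on scale degree 1, which is Bb in both Bb minor and its parallel. Building the major-seventh chord from the parallel major on Bb: Bb–D–F–A.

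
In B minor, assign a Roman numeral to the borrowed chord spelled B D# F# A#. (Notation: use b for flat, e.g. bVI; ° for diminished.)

Imaj7

B is scale degree 1 in B minor. Diatonically B minor has Bm (i) on that degree; B–D#–F#–A# is instead the major-seventh chord native to B major, so it takes the label Imaj7.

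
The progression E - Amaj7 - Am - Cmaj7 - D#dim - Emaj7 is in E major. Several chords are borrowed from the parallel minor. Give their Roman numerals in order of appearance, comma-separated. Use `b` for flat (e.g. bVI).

iv, bVImaj7

In E major the diatonic chords are E, F#m, G#m, A, B, C#m, D#dim. E, Amaj7, D#dim and Emaj7 all belong to that set. Am (A–C–E) doesn't fit — on degree 4 E major would have A (IV). Am is the degree-4 chord of E minor, so it is the borrowed iv. Cmaj7 (C–E–G–B) is not: scale degree 6 in E major carries C#m (vi). In E minor the chord on that degree is Cmaj7, so here it functions as bVImaj7, borrowed from the parallel minor.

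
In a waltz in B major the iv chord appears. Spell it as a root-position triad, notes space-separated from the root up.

E G B

iv is built on scale degree 4, which is E in both B major and its parallel. In B minor the chord on E is E–G–B.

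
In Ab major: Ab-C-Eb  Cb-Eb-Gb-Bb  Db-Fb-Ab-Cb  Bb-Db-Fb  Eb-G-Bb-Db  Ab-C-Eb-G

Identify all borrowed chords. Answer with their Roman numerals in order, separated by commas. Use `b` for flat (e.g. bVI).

bIIImaj7, iv7, ii°

Ab major has the diatonic set Ab, Bbm, Cm, Db, Eb, Fm, Gdim. Ab–C–Eb = Ab, Eb–G–Bb–Db = Eb7 and Ab–C–Eb–G = Abmaj7 all belong to that set. Cb–Eb–Gb–Bb is not: scale degree 3 in Ab major carries Cm (iii). In Ab minor the chord on that degree is Cbmaj7, so here it functions as bIIImaj7, borrowed from the parallel minor. But Db–Fb–Ab–Cb is foreign: the diatonic IV on degree 4 is Db, whereas Dbm7 comes from Ab minor. It is labeled iv7. But Bb–Db–Fb is foreign: the diatonic ii on degree 2 is Bbm, whereas Bbdim comes from Ab minor. It is labeled ii°.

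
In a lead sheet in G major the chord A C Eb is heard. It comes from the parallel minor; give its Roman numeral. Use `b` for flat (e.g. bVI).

The root A is the diatonic 2nd degree of G major; the borrowing shows in the chord quality. The diatonic chord on degree 2 would be Am (ii), but A–C–Eb is the diminished chord from G minor. As a borrowed chord it is labeled ii°.

ii°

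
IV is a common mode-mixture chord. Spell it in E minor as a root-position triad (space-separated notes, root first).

IV is built on scale degree 4, which is A in both E minor and its parallel. Stacking thirds in E major on A gives A–C#–E.

A C# E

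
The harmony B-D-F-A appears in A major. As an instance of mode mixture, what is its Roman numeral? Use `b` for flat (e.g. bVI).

iiø7

The root B is the diatonic 2nd degree of A major; the borrowing shows in the chord quality. The diatonic chord on degree 2 would be Bm (ii), but B–D–F–A is the half-diminished-seventh chord from A minor. As a borrowed chord it is labeled iiø7.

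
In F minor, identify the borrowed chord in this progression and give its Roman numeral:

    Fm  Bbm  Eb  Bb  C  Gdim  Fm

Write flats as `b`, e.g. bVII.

IV

The diatonic triads in F minor (with V from harmonic minor) are Fm, Gdim, Ab, Bbm, C, Db, Eb. Of the given chords, Fm, Bbm, Eb, C and Gdim are diatonic. But Bb (Bb–D–F) is foreign: the diatonic iv on degree 4 is Bbm, whereas Bb comes from F major. It is labeled IV.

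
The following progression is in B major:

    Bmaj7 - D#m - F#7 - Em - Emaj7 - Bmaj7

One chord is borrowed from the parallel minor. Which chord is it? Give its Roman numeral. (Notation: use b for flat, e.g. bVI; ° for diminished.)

iv

B major has the diatonic set B, C#m, D#m, E, F#, G#m, A#dim. Bmaj7, D#m, F#7 and Emaj7 all belong to that set. But Em (E–G–B) is foreign: the diatonic IV on degree 4 is E, whereas Em comes from B minor. It is labeled iv.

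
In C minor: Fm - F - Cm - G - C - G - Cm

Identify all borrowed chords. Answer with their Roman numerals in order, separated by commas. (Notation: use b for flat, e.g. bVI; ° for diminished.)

IV, I

In C minor (with V from harmonic minor) the diatonic chords are Cm, Ddim, Eb, Fm, G, Ab, Bb. Fm, Cm and G all belong to that set. F (F–A–C) is not: scale degree 4 in C minor carries Fm (iv). In C major the chord on that degree is F, so here it functions as IV, borrowed from the parallel major. But C (C–E–G) is foreign: the diatonic i on degree 1 is Cm, whereas C comes from C major. It is labeled I.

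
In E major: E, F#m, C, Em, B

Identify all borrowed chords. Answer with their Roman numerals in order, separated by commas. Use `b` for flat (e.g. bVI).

In E major the diatonic chords are E, F#m, G#m, A, B, C#m, D#dim. E, F#m and B are all diatonic. C (C–E–G) is not: scale degree 6 in E major carries C#m (vi). In E minor the chord on that degree is C, so here it functions as bVI, borrowed from the parallel minor. But Em (E–G–B) is foreign: the diatonic I on degree 1 is E, whereas Em comes from E minor. It is labeled i.

bVI, i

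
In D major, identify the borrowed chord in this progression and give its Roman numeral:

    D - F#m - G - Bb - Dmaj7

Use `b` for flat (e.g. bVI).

bVI

D major has the diatonic set D, Em, F#m, G, A, Bm, C#dim. D, F#m, G and Dmaj7 are all diatonic. Bb (Bb–D–F) is not: scale degree 6 in D major carries Bm (vi). In D minor the chord on that degree is Bb, so here it functions as bVI, borrowed from the parallel minor.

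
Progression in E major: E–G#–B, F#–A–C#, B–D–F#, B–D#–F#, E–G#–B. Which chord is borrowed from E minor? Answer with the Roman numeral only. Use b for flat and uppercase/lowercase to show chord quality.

The diatonic triads in E major are E, F#m, G#m, A, B, C#m, D#dim. Of the given chords, E–G#–B = E, F#–A–C# = F#m and B–D#–F# = B are diatonic. But B–D–F# is foreign: the diatonic V on degree 5 is B, whereas Bm comes from E minor. It is labeled v.

v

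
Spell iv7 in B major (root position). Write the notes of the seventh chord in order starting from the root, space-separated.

iv7 is built on scale degree 4, which is E in both B major and its parallel. Building the minor-seventh chord from the parallel minor on E: E–G–B–D.

E G B D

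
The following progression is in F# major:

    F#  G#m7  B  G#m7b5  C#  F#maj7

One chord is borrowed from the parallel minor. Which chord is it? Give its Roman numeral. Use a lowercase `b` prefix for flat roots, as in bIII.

In F# major the diatonic chords are F#, G#m, A#m, B, C#, D#m, E#dim. F#, G#m7, B, C# and F#maj7 all belong to that set. G#m7b5 (G#–B–D–F#) doesn't fit — on degree 2 F# major would have G#m (ii). G#m7b5 is the degree-2 chord of F# minor, so it is the borrowed iiø7.

iiø7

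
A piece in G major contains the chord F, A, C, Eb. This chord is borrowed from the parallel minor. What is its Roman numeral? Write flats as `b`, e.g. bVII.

In G major scale degree 7 is F#; F is its lowered form, from G minor. The diatonic chord on degree 7 would be F#dim (vii°), but F–A–C–Eb is the dominant-seventh chord from G minor. As a borrowed chord it is labeled bVII7.

bVII7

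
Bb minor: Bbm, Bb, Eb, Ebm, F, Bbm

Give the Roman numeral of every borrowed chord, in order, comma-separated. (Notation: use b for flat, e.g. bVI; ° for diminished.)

In Bb minor (with V from harmonic minor) the diatonic chords are Bbm, Cdim, Db, Ebm, F, Gb, Ab. Of the given chords, Bbm, Ebm and F are diatonic. Bb (Bb–D–F) doesn't fit — on degree 1 Bb minor would have Bbm (i). Bb is the degree-1 chord of Bb major, so it is the borrowed I. Eb (Eb–G–Bb) is not: scale degree 4 in Bb minor carries Ebm (iv). In Bb major the chord on that degree is Eb, so here it functions as IV, borrowed from the parallel major.

I, IV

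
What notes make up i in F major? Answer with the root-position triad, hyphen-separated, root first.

F-Ab-C

The root, F, is scale degree 1 — the same note in F major and F minor; only the chord quality changes. Building the minor chord from the parallel minor on F: F–Ab–C.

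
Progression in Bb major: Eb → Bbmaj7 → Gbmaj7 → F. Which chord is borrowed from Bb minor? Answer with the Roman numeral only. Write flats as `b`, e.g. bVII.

bVImaj7

In Bb major the diatonic chords are Bb, Cm, Dm, Eb, F, Gm, Adim. Eb, Bbmaj7 and F all belong to that set. Gbmaj7 (Gb–Bb–Db–F) is not: scale degree 6 in Bb major carries Gm (vi). In Bb minor the chord on that degree is Gbmaj7, so here it functions as bVImaj7, borrowed from the parallel minor.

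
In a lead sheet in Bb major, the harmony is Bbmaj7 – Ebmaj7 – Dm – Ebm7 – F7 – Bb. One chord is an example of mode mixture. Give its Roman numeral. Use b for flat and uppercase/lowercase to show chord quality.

Bb major has the diatonic set Bb, Cm, Dm, Eb, F, Gm, Adim. Bbmaj7, Ebmaj7, Dm, F7 and Bb are all diatonic. Ebm7 (Eb–Gb–Bb–Db) is not: scale degree 4 in Bb major carries Eb (IV). In Bb minor the chord on that degree is Ebm7, so here it functions as iv7, borrowed from the parallel minor.

iv7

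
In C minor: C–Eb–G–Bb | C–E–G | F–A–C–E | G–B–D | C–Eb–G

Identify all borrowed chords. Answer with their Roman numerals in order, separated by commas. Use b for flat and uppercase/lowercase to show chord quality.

The diatonic triads in C minor (with V from harmonic minor) are Cm, Ddim, Eb, Fm, G, Ab, Bb. C–Eb–G–Bb = Cm7, G–B–D = G and C–Eb–G = Cm all belong to that set. But C–E–G is foreign: the diatonic i on degree 1 is Cm, whereas C comes from C major. It is labeled I. F–A–C–E is not: scale degree 4 in C minor carries Fm (iv). In C major the chord on that degree is Fmaj7, so here it functions as IVmaj7, borrowed from the parallel major.

I, IVmaj7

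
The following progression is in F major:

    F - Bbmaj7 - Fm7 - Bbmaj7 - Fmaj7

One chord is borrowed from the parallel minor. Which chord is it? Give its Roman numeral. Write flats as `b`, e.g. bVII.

F major has the diatonic set F, Gm, Am, Bb, C, Dm, Edim. Of the given chords, F, Bbmaj7 and Fmaj7 are diatonic. Fm7 (F–Ab–C–Eb) is not: scale degree 1 in F major carries F (I). In F minor the chord on that degree is Fm7, so here it functions as i7, borrowed from the parallel minor.

i7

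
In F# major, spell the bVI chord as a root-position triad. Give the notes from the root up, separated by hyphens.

D-F#-A

Scale degree 6 in F# major is D#. bVI uses the lowered form, D, taken from F# minor. Stacking thirds in F# minor on D gives D–F#–A.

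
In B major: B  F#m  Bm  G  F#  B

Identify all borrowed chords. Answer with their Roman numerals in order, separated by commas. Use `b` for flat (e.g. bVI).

v, i, bVI

B major has the diatonic set B, C#m, D#m, E, F#, G#m, A#dim. B and F# are both diatonic. F#m (F#–A–C#) doesn't fit — on degree 5 B major would have F# (V). F#m is the degree-5 chord of B minor, so it is the borrowed v. Bm (B–D–F#) is not: scale degree 1 in B major carries B (I). In B minor the chord on that degree is Bm, so here it functions as i, borrowed from the parallel minor. G (G–B–D) doesn't fit — on degree 6 B major would have G#m (vi). G is the degree-6 chord of B minor, so it is the borrowed bVI.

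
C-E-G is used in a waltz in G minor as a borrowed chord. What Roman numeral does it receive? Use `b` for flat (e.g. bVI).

C is scale degree 4 in G minor. C–E–G is a major chord — the form found in G major, not the diatonic iv (Cm). Borrowed into G minor it is written IV.

IV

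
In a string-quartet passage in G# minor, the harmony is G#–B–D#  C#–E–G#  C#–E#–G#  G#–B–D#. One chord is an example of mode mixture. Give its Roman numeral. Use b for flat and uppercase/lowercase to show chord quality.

In G# minor (with V from harmonic minor) the diatonic chords are G#m, A#dim, B, C#m, D#, E, F#. G#–B–D# = G#m and C#–E–G# = C#m are both diatonic. But C#–E#–G# is foreign: the diatonic iv on degree 4 is C#m, whereas C# comes from G# major. It is labeled IV.

IV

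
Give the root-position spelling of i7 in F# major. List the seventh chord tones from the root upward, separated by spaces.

The root, F#, is scale degree 1 — the same note in F# major and F# minor; only the chord quality changes. Building the minor-seventh chord from the parallel minor on F#: F#–A–C#–E.

F# A C# E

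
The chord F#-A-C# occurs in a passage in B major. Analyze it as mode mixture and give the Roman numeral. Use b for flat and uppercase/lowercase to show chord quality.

v

F# is scale degree 5 in B major. The diatonic chord on degree 5 would be F# (V), but F#–A–C# is the minor chord from B minor. As a borrowed chord it is labeled v.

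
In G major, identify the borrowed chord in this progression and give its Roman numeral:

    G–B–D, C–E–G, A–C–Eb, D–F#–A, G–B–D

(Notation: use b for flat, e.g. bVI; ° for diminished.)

In G major the diatonic chords are G, Am, Bm, C, D, Em, F#dim. G–B–D = G, C–E–G = C and D–F#–A = D are all diatonic. A–C–Eb doesn't fit — on degree 2 G major would have Am (ii). Adim is the degree-2 chord of G minor, so it is the borrowed ii°.

ii°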